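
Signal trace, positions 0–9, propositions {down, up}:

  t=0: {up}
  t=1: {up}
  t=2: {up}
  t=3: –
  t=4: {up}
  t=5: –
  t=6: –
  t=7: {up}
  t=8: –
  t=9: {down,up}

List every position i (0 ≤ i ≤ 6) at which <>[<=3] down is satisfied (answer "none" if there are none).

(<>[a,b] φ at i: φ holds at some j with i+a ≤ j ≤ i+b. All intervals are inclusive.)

Evaluate at each i in [0,6]:
  i=0: ✗ (none in [0,3])
  i=1: ✗ (none in [1,4])
  i=2: ✗ (none in [2,5])
  i=3: ✗ (none in [3,6])
  i=4: ✗ (none in [4,7])
  i=5: ✗ (none in [5,8])
  i=6: ✓ (witness j=9)

6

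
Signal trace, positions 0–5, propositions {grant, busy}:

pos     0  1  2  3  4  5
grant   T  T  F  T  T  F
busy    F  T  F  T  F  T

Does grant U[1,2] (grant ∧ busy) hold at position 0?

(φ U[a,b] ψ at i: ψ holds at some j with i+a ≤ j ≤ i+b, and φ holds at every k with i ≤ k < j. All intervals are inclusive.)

Holds

Need some j in [1,2] with (grant ∧ busy), and grant at every k in [0,j-1].
  j=1: (grant ∧ busy) holds; grant holds at every k in [0,0] → satisfied.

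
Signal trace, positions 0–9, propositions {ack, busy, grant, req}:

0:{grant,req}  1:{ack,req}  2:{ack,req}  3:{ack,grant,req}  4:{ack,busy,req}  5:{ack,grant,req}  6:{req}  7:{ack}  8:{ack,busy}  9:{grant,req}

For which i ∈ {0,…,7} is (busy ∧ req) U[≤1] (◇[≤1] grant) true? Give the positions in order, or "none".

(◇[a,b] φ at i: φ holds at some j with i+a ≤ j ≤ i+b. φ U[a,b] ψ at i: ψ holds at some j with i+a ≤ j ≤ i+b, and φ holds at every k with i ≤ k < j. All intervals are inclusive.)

Evaluate at each i in [0,7]:
  i=0: ✓ (rhs at j=0)
  i=1: ✗ (lhs fails at k=1 before rhs at j=2)
  i=2: ✓ (rhs at j=2)
  i=3: ✓ (rhs at j=3)
  i=4: ✓ (rhs at j=4)
  i=5: ✓ (rhs at j=5)
  i=6: ✗ (no rhs in [6,7])
  i=7: ✗ (lhs fails at k=7 before rhs at j=8)

0, 2, 3, 4, 5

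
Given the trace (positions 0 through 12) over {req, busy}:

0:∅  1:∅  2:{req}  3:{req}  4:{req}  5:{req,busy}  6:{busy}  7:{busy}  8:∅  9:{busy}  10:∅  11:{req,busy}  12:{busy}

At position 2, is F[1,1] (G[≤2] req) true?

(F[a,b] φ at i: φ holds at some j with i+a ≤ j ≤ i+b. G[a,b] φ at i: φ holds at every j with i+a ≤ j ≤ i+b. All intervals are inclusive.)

Check G[≤2] req at each j in [3,3]:
  j=3: holds on [3,5]
Found at j=3 → formula holds.

True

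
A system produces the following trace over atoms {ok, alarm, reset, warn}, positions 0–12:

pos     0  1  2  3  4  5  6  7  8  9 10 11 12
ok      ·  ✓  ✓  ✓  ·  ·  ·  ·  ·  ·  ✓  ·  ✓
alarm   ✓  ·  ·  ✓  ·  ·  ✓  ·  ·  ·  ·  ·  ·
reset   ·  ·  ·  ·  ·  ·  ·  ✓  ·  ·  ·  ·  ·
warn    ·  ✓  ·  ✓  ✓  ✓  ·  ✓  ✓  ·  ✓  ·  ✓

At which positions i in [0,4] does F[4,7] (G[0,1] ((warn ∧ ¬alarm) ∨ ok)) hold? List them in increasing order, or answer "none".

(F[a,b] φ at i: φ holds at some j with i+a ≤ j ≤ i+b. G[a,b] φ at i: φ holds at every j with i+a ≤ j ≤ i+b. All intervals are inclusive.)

0, 1, 2, 3

Evaluate at each i in [0,4]:
  i=0: ✓ (witness j=4)
  i=1: ✓ (witness j=7)
  i=2: ✓ (witness j=7)
  i=3: ✓ (witness j=7)
  i=4: ✗ (none in [8,11])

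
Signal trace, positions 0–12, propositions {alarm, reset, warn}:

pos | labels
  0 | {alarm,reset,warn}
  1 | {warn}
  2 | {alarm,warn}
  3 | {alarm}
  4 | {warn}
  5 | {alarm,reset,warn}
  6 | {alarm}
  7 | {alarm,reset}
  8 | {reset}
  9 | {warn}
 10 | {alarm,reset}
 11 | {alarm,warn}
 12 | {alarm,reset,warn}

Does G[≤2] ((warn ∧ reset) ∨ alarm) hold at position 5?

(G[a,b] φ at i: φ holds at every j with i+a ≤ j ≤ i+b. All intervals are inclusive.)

True

Check ((warn ∧ reset) ∨ alarm) at every j in [5,7]:
  j=5: true
  j=6: true
  j=7: true
All positions satisfy it → formula holds.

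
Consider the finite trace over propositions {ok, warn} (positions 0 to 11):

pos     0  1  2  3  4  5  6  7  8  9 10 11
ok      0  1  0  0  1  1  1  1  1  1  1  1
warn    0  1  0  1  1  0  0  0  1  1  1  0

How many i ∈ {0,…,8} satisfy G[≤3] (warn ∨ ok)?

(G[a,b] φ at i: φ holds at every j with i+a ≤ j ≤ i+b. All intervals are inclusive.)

Evaluate at each i in [0,8]:
  i=0: ✗ (fails at j=0)
  i=1: ✗ (fails at j=2)
  i=2: ✗ (fails at j=2)
  i=3: ✓ (all of [3,6])
  i=4: ✓ (all of [4,7])
  i=5: ✓ (all of [5,8])
  i=6: ✓ (all of [6,9])
  i=7: ✓ (all of [7,10])
  i=8: ✓ (all of [8,11])
Positions where it holds: {3, 4, 5, 6, 7, 8} → 6.

6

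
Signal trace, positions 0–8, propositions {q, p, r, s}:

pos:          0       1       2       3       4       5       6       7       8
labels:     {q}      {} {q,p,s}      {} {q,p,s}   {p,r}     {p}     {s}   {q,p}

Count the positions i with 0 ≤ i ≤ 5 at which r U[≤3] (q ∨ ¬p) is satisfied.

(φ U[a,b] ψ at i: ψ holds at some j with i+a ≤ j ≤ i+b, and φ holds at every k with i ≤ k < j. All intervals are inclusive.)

Evaluate at each i in [0,5]:
  i=0: ✓ (rhs at j=0)
  i=1: ✓ (rhs at j=1)
  i=2: ✓ (rhs at j=2)
  i=3: ✓ (rhs at j=3)
  i=4: ✓ (rhs at j=4)
  i=5: ✗ (lhs fails at k=6 before rhs at j=7)
Positions where it holds: {0, 1, 2, 3, 4} → 5.

5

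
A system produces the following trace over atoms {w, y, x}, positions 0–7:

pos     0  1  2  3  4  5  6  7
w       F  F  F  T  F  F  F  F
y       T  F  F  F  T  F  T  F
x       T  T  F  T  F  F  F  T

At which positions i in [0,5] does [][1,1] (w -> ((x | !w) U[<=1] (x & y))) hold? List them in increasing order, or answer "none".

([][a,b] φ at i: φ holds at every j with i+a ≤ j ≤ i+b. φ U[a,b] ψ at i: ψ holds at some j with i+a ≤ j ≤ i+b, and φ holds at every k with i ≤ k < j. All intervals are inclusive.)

0, 1, 3, 4, 5

Evaluate at each i in [0,5]:
  i=0: ✓ (all of [1,1])
  i=1: ✓ (all of [2,2])
  i=2: ✗ (fails at j=3)
  i=3: ✓ (all of [4,4])
  i=4: ✓ (all of [5,5])
  i=5: ✓ (all of [6,6])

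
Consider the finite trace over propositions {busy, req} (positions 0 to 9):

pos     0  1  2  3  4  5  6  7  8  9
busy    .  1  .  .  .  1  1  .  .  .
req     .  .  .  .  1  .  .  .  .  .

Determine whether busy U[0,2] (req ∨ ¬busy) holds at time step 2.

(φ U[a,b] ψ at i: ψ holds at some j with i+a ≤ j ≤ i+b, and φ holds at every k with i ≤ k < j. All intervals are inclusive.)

Holds

Need some j in [2,4] with (req ∨ ¬busy), and busy at every k in [2,j-1].
  j=2: (req ∨ ¬busy) holds; no prefix to check → satisfied.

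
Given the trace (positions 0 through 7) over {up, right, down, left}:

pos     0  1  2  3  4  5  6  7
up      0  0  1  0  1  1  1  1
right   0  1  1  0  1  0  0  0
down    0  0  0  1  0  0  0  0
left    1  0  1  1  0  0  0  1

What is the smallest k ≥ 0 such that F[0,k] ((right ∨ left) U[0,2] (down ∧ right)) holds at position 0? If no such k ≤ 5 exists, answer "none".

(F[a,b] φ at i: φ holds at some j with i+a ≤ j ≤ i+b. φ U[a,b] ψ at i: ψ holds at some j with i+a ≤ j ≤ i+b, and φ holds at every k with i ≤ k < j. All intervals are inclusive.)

none

Scan j = 0,1,… for ((right ∨ left) U[0,2] (down ∧ right)):
  j=0: fails
  j=1: fails
  j=2: fails
  j=3: fails
  j=4: fails
  j=5: fails
No j in [0,5] satisfies it → none.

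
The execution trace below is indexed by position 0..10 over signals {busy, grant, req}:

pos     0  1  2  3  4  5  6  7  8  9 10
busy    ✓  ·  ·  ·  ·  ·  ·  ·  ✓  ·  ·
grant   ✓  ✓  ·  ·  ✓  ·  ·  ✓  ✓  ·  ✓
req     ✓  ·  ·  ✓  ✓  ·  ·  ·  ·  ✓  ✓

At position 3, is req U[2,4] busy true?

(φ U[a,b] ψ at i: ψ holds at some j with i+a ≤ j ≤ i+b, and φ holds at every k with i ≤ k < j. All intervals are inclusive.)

Need some j in [5,7] with busy, and req at every k in [3,j-1].
  j=5: busy false.
  j=6: busy false.
  j=7: busy false.
No j in the window works → until fails.

Does not hold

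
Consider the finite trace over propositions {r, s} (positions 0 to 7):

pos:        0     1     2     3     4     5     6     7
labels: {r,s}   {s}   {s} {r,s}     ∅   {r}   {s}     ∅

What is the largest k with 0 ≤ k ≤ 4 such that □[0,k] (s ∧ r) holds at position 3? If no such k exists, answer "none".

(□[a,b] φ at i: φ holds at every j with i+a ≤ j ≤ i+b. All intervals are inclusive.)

0

(s ∧ r) must hold from j=3 onward; find where it first fails.
  j=3: holds
  j=4: fails
Holds on [3,3], so largest k = 0.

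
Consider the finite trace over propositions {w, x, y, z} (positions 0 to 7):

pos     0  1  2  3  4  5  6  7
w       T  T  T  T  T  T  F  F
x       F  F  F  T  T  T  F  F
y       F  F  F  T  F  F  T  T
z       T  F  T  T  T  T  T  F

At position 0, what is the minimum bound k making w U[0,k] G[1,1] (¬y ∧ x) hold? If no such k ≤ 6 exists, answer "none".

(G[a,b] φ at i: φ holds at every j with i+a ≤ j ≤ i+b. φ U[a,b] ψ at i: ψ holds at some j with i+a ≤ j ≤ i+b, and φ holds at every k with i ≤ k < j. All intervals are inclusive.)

Need earliest j ≥ 0 with G[1,1] (¬y ∧ x), and w at every k in [0,j-1].
  j=0: rhs fails.
  j=1: rhs fails.
  j=2: rhs fails.
  j=3: rhs holds; lhs holds on [0,2]. k = 3.

3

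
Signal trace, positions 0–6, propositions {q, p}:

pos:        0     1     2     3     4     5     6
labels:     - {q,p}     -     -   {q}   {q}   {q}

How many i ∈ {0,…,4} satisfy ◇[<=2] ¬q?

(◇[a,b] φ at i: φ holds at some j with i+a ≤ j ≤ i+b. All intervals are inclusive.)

Evaluate at each i in [0,4]:
  i=0: ✓ (witness j=0)
  i=1: ✓ (witness j=2)
  i=2: ✓ (witness j=2)
  i=3: ✓ (witness j=3)
  i=4: ✗ (none in [4,6])
Positions where it holds: {0, 1, 2, 3} → 4.

4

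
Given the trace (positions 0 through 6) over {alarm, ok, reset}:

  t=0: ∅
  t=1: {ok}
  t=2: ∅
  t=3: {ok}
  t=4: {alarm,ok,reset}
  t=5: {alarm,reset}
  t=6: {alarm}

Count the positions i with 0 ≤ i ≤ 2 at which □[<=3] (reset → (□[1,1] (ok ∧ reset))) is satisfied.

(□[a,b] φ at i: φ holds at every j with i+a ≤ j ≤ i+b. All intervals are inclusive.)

Evaluate at each i in [0,2]:
  i=0: ✓ (all of [0,3])
  i=1: ✗ (fails at j=4)
  i=2: ✗ (fails at j=4)
Positions where it holds: {0} → 1.

1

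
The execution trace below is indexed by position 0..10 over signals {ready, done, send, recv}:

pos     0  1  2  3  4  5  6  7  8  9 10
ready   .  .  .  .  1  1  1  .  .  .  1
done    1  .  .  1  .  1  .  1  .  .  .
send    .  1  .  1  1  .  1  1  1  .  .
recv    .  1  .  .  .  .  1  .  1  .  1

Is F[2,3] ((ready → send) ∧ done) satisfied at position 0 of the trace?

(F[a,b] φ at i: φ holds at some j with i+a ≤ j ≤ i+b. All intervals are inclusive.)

Check ((ready → send) ∧ done) at each j in [2,3]:
  j=2: false
  j=3: true
Found at j=3 → formula holds.

Yes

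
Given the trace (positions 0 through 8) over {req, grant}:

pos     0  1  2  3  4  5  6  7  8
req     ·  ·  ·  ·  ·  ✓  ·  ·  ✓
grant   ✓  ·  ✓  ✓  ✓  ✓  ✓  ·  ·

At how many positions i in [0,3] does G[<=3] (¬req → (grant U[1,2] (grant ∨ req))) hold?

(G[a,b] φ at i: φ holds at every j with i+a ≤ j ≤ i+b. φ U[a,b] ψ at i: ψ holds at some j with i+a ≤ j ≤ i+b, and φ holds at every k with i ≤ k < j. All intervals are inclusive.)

1

Evaluate at each i in [0,3]:
  i=0: ✗ (fails at j=0)
  i=1: ✗ (fails at j=1)
  i=2: ✓ (all of [2,5])
  i=3: ✗ (fails at j=6)
Positions where it holds: {2} → 1.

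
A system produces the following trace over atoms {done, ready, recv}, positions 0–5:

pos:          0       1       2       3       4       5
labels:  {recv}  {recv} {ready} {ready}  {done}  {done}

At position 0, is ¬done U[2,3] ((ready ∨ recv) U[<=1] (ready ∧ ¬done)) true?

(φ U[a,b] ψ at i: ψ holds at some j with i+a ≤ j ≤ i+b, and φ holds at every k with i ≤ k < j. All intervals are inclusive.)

Need some j in [2,3] with ((ready ∨ recv) U[<=1] (ready ∧ ¬done)), and ¬done at every k in [0,j-1].
  j=2: ((ready ∨ recv) U[<=1] (ready ∧ ¬done)) holds; ¬done holds at every k in [0,1] → satisfied.

True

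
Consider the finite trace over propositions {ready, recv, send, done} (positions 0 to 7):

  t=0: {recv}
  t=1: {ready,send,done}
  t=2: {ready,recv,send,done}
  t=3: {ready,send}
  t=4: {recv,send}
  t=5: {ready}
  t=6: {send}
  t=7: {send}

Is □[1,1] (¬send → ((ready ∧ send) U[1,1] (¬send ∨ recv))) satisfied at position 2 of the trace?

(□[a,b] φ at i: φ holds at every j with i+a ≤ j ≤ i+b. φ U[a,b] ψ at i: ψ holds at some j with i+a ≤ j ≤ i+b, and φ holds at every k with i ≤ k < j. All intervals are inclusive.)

Holds

Check (¬send → ((ready ∧ send) U[1,1] (¬send ∨ recv))) at every j in [3,3]:
  j=3: antecedent false → ✓
All positions satisfy it → formula holds.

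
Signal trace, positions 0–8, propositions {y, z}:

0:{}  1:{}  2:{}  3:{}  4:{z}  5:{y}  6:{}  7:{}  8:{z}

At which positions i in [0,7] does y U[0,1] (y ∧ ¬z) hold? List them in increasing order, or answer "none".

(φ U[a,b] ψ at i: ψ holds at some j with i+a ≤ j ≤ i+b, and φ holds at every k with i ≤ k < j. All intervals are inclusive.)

5

Evaluate at each i in [0,7]:
  i=0: ✗ (no rhs in [0,1])
  i=1: ✗ (no rhs in [1,2])
  i=2: ✗ (no rhs in [2,3])
  i=3: ✗ (no rhs in [3,4])
  i=4: ✗ (lhs fails at k=4 before rhs at j=5)
  i=5: ✓ (rhs at j=5)
  i=6: ✗ (no rhs in [6,7])
  i=7: ✗ (no rhs in [7,8])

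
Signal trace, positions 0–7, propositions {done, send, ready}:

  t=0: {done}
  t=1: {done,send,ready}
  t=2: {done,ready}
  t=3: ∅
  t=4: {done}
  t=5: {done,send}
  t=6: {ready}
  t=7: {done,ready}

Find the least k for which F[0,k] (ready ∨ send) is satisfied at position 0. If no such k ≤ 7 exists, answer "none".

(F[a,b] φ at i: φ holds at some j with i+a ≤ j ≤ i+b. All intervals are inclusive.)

Scan j = 0,1,… for (ready ∨ send):
  j=0: fails
  j=1: holds
First hit at j=1, so smallest k = 1-0 = 1.

1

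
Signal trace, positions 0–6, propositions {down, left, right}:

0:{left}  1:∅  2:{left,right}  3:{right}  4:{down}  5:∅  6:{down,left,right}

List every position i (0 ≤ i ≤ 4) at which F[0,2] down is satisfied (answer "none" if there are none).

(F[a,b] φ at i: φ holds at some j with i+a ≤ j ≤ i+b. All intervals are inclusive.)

Evaluate at each i in [0,4]:
  i=0: ✗ (none in [0,2])
  i=1: ✗ (none in [1,3])
  i=2: ✓ (witness j=4)
  i=3: ✓ (witness j=4)
  i=4: ✓ (witness j=4)

2, 3, 4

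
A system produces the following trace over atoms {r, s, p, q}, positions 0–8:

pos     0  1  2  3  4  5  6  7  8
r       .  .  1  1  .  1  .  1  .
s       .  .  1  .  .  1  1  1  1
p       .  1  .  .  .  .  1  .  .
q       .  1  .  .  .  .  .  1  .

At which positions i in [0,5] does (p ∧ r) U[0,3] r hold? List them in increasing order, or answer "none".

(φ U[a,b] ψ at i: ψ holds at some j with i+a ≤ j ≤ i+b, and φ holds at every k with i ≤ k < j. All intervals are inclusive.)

2, 3, 5

Evaluate at each i in [0,5]:
  i=0: ✗ (lhs fails at k=0 before rhs at j=2)
  i=1: ✗ (lhs fails at k=1 before rhs at j=2)
  i=2: ✓ (rhs at j=2)
  i=3: ✓ (rhs at j=3)
  i=4: ✗ (lhs fails at k=4 before rhs at j=5)
  i=5: ✓ (rhs at j=5)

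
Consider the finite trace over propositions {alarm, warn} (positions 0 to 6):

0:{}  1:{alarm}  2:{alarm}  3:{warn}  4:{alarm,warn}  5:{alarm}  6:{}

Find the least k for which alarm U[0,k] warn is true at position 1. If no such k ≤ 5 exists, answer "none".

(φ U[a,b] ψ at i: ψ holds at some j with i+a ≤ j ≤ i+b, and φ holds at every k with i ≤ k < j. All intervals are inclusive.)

Need earliest j ≥ 1 with warn, and alarm at every k in [1,j-1].
  j=1: rhs fails.
  j=2: rhs fails.
  j=3: rhs holds; lhs holds on [1,2]. k = 2.

2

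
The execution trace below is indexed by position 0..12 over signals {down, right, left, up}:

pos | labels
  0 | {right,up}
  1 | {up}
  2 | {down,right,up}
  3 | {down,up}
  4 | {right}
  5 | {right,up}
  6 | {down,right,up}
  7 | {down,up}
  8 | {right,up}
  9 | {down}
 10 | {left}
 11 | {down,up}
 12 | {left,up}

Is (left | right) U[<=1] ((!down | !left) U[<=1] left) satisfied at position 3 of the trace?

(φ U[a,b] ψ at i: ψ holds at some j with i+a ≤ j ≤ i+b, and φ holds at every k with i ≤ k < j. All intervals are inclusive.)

Need some j in [3,4] with ((!down | !left) U[<=1] left), and (left | right) at every k in [3,j-1].
  j=3: ((!down | !left) U[<=1] left) — fails.
  j=4: ((!down | !left) U[<=1] left) — fails.
No j in the window works → until fails.

False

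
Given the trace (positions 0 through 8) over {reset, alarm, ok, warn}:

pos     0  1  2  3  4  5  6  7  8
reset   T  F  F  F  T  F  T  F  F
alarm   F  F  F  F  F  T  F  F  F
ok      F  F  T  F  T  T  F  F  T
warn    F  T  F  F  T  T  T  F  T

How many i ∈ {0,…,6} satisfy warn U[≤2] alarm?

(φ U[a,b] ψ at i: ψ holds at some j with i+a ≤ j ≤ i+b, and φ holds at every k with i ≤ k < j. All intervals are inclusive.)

Evaluate at each i in [0,6]:
  i=0: ✗ (no rhs in [0,2])
  i=1: ✗ (no rhs in [1,3])
  i=2: ✗ (no rhs in [2,4])
  i=3: ✗ (lhs fails at k=3 before rhs at j=5)
  i=4: ✓ (rhs at j=5; lhs holds on [4,4])
  i=5: ✓ (rhs at j=5)
  i=6: ✗ (no rhs in [6,8])
Positions where it holds: {4, 5} → 2.

2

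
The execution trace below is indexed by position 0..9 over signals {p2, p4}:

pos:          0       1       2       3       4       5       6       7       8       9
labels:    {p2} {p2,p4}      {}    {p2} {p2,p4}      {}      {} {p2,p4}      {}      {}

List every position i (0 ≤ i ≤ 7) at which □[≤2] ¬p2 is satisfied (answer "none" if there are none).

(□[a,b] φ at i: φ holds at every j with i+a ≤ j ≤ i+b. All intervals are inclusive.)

Evaluate at each i in [0,7]:
  i=0: ✗ (fails at j=0)
  i=1: ✗ (fails at j=1)
  i=2: ✗ (fails at j=3)
  i=3: ✗ (fails at j=3)
  i=4: ✗ (fails at j=4)
  i=5: ✗ (fails at j=7)
  i=6: ✗ (fails at j=7)
  i=7: ✗ (fails at j=7)

none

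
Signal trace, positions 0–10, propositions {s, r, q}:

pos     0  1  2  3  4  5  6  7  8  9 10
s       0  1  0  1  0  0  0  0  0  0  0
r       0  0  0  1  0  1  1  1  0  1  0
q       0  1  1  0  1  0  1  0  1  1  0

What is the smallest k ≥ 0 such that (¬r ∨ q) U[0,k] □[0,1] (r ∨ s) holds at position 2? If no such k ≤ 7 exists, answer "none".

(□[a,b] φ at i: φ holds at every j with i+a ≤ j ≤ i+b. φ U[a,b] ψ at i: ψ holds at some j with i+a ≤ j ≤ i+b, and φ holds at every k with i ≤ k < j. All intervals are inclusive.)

Need earliest j ≥ 2 with □[0,1] (r ∨ s), and (¬r ∨ q) at every k in [2,j-1].
  j=2: rhs fails.
  j=3: rhs fails.
  j=4: rhs fails.
  j=5: rhs holds but lhs fails at k=3.
  j=6: rhs holds but lhs fails at k=3.
  j=7: rhs fails.
  j=8: rhs fails.
  j=9: rhs fails.
No witness within the range → none.

none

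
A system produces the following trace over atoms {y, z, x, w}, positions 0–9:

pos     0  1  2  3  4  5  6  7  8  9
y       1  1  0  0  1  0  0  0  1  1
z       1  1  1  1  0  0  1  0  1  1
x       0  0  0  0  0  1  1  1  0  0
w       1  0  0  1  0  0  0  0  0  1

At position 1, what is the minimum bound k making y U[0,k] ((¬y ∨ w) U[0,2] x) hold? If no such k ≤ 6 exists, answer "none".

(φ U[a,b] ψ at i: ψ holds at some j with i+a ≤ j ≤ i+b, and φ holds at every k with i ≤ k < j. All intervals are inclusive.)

Need earliest j ≥ 1 with ((¬y ∨ w) U[0,2] x), and y at every k in [1,j-1].
  j=1: rhs fails.
  j=2: rhs fails.
  j=3: rhs fails.
  j=4: rhs fails.
  j=5: rhs holds but lhs fails at k=2.
  j=6: rhs holds but lhs fails at k=2.
  j=7: rhs holds but lhs fails at k=2.
No witness within the range → none.

none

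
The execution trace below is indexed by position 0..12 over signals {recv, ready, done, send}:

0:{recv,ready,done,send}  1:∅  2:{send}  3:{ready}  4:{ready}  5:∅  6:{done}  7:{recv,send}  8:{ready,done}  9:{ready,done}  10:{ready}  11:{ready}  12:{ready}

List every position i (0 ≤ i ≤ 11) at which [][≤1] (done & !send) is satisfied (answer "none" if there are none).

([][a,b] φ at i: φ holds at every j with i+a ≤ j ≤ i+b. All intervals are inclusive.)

8

Evaluate at each i in [0,11]:
  i=0: ✗ (fails at j=0)
  i=1: ✗ (fails at j=1)
  i=2: ✗ (fails at j=2)
  i=3: ✗ (fails at j=3)
  i=4: ✗ (fails at j=4)
  i=5: ✗ (fails at j=5)
  i=6: ✗ (fails at j=7)
  i=7: ✗ (fails at j=7)
  i=8: ✓ (all of [8,9])
  i=9: ✗ (fails at j=10)
  i=10: ✗ (fails at j=10)
  i=11: ✗ (fails at j=11)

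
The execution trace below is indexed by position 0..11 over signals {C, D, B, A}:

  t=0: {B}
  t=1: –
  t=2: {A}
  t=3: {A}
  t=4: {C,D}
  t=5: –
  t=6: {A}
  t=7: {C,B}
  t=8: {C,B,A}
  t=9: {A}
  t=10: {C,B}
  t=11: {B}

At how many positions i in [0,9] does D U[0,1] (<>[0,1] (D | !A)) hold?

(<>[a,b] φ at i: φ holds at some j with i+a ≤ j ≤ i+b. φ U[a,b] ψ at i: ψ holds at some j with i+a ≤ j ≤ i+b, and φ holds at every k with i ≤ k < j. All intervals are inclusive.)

8

Evaluate at each i in [0,9]:
  i=0: ✓ (rhs at j=0)
  i=1: ✓ (rhs at j=1)
  i=2: ✗ (lhs fails at k=2 before rhs at j=3)
  i=3: ✓ (rhs at j=3)
  i=4: ✓ (rhs at j=4)
  i=5: ✓ (rhs at j=5)
  i=6: ✓ (rhs at j=6)
  i=7: ✓ (rhs at j=7)
  i=8: ✗ (lhs fails at k=8 before rhs at j=9)
  i=9: ✓ (rhs at j=9)
Positions where it holds: {0, 1, 3, 4, 5, 6, 7, 9} → 8.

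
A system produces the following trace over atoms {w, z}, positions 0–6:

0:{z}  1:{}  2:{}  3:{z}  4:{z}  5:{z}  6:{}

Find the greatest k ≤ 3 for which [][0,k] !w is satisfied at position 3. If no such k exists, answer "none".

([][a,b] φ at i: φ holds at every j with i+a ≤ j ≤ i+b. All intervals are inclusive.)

3

!w must hold from j=3 onward; find where it first fails.
  j=3: holds
  j=4: holds
  j=5: holds
  j=6: holds
Holds through j=6; largest k = 3.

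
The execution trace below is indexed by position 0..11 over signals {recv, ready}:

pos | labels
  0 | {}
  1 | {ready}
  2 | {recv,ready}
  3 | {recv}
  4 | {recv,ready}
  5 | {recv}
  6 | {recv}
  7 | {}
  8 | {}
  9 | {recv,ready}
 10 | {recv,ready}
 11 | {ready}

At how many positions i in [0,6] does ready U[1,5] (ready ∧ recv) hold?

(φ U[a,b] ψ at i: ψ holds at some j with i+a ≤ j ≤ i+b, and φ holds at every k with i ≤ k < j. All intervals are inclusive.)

Evaluate at each i in [0,6]:
  i=0: ✗ (lhs fails at k=0 before rhs at j=2)
  i=1: ✓ (rhs at j=2; lhs holds on [1,1])
  i=2: ✗ (lhs fails at k=3 before rhs at j=4)
  i=3: ✗ (lhs fails at k=3 before rhs at j=4)
  i=4: ✗ (lhs fails at k=5 before rhs at j=9)
  i=5: ✗ (lhs fails at k=5 before rhs at j=9)
  i=6: ✗ (lhs fails at k=6 before rhs at j=9)
Positions where it holds: {1} → 1.

1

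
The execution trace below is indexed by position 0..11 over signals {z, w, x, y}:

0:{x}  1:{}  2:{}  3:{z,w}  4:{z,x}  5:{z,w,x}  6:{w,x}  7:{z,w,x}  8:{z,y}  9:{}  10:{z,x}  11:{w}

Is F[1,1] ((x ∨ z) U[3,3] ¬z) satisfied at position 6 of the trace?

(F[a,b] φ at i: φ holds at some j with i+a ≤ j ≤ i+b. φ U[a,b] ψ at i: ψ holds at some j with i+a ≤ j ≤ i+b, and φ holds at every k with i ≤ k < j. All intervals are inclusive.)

Check ((x ∨ z) U[3,3] ¬z) at each j in [7,7]:
  j=7: fails
No position in the window satisfies it → formula fails.

Does not hold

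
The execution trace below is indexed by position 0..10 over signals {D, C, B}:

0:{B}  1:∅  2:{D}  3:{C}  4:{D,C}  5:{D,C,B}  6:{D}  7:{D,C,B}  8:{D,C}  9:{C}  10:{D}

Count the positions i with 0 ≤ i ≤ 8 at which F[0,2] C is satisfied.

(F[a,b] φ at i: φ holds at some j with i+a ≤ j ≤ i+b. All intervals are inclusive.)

Evaluate at each i in [0,8]:
  i=0: ✗ (none in [0,2])
  i=1: ✓ (witness j=3)
  i=2: ✓ (witness j=3)
  i=3: ✓ (witness j=3)
  i=4: ✓ (witness j=4)
  i=5: ✓ (witness j=5)
  i=6: ✓ (witness j=7)
  i=7: ✓ (witness j=7)
  i=8: ✓ (witness j=8)
Positions where it holds: {1, 2, 3, 4, 5, 6, 7, 8} → 8.

8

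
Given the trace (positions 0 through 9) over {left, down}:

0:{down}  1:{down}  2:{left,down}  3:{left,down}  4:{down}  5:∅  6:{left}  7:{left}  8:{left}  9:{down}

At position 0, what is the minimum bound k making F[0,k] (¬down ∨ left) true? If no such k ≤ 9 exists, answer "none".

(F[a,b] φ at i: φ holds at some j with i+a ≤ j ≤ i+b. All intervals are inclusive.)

2

Scan j = 0,1,… for (¬down ∨ left):
  j=0: fails
  j=1: fails
  j=2: holds
First hit at j=2, so smallest k = 2-0 = 2.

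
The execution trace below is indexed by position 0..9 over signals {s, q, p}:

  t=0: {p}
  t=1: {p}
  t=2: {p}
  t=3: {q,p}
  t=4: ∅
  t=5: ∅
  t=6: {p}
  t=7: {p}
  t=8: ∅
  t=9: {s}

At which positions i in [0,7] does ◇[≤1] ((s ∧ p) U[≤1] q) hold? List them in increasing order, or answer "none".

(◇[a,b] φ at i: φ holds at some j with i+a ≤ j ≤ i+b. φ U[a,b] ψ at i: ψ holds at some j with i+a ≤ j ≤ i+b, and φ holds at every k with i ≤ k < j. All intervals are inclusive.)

2, 3

Evaluate at each i in [0,7]:
  i=0: ✗ (none in [0,1])
  i=1: ✗ (none in [1,2])
  i=2: ✓ (witness j=3)
  i=3: ✓ (witness j=3)
  i=4: ✗ (none in [4,5])
  i=5: ✗ (none in [5,6])
  i=6: ✗ (none in [6,7])
  i=7: ✗ (none in [7,8])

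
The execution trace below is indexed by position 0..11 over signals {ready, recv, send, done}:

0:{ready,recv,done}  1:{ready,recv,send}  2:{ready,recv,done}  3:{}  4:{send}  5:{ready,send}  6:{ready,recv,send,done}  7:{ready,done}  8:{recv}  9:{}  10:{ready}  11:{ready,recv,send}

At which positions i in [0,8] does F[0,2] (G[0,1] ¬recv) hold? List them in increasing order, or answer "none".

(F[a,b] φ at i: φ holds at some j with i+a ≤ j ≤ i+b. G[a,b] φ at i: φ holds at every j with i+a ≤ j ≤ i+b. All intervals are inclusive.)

1, 2, 3, 4, 7, 8

Evaluate at each i in [0,8]:
  i=0: ✗ (none in [0,2])
  i=1: ✓ (witness j=3)
  i=2: ✓ (witness j=3)
  i=3: ✓ (witness j=3)
  i=4: ✓ (witness j=4)
  i=5: ✗ (none in [5,7])
  i=6: ✗ (none in [6,8])
  i=7: ✓ (witness j=9)
  i=8: ✓ (witness j=9)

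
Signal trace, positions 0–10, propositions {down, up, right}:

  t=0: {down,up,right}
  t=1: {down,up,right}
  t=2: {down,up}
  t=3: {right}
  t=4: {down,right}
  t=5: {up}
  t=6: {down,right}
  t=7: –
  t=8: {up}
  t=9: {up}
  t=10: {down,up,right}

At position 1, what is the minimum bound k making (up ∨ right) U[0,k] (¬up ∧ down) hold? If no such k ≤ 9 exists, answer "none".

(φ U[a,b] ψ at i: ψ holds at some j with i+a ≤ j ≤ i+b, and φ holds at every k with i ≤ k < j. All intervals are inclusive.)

3

Need earliest j ≥ 1 with (¬up ∧ down), and (up ∨ right) at every k in [1,j-1].
  j=1: rhs fails.
  j=2: rhs fails.
  j=3: rhs fails.
  j=4: rhs holds; lhs holds on [1,3]. k = 3.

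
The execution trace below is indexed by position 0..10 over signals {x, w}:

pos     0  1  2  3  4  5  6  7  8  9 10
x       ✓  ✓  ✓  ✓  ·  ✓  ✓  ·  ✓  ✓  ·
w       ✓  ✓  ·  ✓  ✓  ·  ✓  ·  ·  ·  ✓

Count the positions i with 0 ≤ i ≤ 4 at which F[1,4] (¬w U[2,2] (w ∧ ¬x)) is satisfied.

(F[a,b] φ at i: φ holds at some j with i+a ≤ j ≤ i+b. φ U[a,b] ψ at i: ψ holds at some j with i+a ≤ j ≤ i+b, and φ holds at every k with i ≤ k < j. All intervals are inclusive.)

1

Evaluate at each i in [0,4]:
  i=0: ✗ (none in [1,4])
  i=1: ✗ (none in [2,5])
  i=2: ✗ (none in [3,6])
  i=3: ✗ (none in [4,7])
  i=4: ✓ (witness j=8)
Positions where it holds: {4} → 1.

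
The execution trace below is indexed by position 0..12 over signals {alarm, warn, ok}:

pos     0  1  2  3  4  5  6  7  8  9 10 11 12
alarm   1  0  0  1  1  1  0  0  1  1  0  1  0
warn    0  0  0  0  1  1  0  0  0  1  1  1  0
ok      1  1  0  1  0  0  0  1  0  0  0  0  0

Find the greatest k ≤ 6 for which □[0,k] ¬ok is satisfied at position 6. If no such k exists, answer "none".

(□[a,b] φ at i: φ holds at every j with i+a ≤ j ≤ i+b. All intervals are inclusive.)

¬ok must hold from j=6 onward; find where it first fails.
  j=6: holds
  j=7: fails
Holds on [6,6], so largest k = 0.

0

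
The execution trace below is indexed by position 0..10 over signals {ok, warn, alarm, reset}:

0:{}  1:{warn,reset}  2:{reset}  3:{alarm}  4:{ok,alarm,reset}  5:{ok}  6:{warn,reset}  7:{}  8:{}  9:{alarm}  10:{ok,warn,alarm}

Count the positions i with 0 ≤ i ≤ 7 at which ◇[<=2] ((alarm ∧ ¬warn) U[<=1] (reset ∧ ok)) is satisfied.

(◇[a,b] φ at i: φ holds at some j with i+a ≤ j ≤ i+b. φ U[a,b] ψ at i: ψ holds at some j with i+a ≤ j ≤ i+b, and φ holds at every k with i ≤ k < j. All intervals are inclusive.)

Evaluate at each i in [0,7]:
  i=0: ✗ (none in [0,2])
  i=1: ✓ (witness j=3)
  i=2: ✓ (witness j=3)
  i=3: ✓ (witness j=3)
  i=4: ✓ (witness j=4)
  i=5: ✗ (none in [5,7])
  i=6: ✗ (none in [6,8])
  i=7: ✗ (none in [7,9])
Positions where it holds: {1, 2, 3, 4} → 4.

4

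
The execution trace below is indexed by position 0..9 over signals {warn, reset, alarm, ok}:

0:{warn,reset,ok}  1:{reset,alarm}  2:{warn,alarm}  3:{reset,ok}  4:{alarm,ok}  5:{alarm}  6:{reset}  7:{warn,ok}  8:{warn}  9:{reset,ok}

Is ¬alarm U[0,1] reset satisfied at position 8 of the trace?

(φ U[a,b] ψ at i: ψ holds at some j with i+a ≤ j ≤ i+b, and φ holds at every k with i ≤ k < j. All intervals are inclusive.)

Need some j in [8,9] with reset, and ¬alarm at every k in [8,j-1].
  j=8: reset false.
  j=9: reset holds; ¬alarm holds at every k in [8,8] → satisfied.

Holds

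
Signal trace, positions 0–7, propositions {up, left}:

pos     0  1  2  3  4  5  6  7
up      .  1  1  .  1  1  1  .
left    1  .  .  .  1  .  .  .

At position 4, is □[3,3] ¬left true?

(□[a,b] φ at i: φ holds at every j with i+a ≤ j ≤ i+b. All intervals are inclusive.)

Check ¬left at every j in [7,7]:
  j=7: true
All positions satisfy it → formula holds.

Yes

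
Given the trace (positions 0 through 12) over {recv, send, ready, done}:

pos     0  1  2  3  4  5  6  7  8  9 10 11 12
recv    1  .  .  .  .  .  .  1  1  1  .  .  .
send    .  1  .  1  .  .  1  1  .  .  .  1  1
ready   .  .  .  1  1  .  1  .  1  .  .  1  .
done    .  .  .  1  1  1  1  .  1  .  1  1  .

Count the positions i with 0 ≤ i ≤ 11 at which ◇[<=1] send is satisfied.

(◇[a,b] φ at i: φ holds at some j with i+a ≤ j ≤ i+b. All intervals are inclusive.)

Evaluate at each i in [0,11]:
  i=0: ✓ (witness j=1)
  i=1: ✓ (witness j=1)
  i=2: ✓ (witness j=3)
  i=3: ✓ (witness j=3)
  i=4: ✗ (none in [4,5])
  i=5: ✓ (witness j=6)
  i=6: ✓ (witness j=6)
  i=7: ✓ (witness j=7)
  i=8: ✗ (none in [8,9])
  i=9: ✗ (none in [9,10])
  i=10: ✓ (witness j=11)
  i=11: ✓ (witness j=11)
Positions where it holds: {0, 1, 2, 3, 5, 6, 7, 10, 11} → 9.

9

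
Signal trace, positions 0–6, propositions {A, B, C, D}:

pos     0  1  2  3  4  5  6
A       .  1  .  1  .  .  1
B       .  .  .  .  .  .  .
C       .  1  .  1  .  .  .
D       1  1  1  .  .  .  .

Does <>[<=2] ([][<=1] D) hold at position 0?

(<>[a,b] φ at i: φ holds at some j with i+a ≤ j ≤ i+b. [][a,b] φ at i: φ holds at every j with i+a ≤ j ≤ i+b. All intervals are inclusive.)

Holds

Check [][<=1] D at each j in [0,2]:
  j=0: holds on [0,1]
  j=1: holds on [1,2]
  j=2: fails at 3
Found at j=0 → formula holds.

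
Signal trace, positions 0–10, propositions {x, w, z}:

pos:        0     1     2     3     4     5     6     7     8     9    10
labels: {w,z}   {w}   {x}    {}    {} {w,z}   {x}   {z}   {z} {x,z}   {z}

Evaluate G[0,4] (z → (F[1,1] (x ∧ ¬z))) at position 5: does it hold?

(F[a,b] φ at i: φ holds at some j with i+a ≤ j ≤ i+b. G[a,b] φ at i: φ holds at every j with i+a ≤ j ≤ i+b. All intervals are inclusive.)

Check (z → (F[1,1] (x ∧ ¬z))) at every j in [5,9]:
  j=5: antecedent true; consequent holds (witness at 6) → ✓
  j=6: antecedent false → ✓
  j=7: antecedent true; consequent fails (none in [8,8]) → ✗
  j=8: antecedent true; consequent fails (none in [9,9]) → ✗
  j=9: antecedent true; consequent fails (none in [10,10]) → ✗
Fails at j=7 → formula fails.

No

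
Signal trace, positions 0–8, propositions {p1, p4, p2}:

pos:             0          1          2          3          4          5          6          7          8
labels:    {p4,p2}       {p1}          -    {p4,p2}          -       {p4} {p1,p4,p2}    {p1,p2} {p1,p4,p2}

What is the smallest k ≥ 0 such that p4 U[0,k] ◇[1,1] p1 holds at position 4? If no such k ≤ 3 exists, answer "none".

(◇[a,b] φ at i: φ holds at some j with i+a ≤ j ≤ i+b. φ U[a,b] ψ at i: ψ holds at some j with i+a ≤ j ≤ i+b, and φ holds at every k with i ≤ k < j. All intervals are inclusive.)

Need earliest j ≥ 4 with ◇[1,1] p1, and p4 at every k in [4,j-1].
  j=4: rhs fails.
  j=5: rhs holds but lhs fails at k=4.
  j=6: rhs holds but lhs fails at k=4.
  j=7: rhs holds but lhs fails at k=4.
No witness within the range → none.

none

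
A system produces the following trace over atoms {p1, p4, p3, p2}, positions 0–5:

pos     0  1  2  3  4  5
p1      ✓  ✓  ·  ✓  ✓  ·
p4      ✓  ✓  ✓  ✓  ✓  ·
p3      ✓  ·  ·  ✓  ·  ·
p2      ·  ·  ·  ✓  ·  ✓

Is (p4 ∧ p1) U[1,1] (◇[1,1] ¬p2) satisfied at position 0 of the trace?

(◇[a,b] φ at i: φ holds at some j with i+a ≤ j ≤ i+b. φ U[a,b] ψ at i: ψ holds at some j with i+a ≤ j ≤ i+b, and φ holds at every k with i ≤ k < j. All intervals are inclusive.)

True

Need some j in [1,1] with ◇[1,1] ¬p2, and (p4 ∧ p1) at every k in [0,j-1].
  j=1: ◇[1,1] ¬p2 holds; (p4 ∧ p1) holds at every k in [0,0] → satisfied.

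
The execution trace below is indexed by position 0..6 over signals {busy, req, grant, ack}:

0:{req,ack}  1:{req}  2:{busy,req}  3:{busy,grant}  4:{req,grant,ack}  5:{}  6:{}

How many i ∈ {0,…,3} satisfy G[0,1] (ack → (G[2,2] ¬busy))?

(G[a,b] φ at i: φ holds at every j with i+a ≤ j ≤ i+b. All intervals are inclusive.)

3

Evaluate at each i in [0,3]:
  i=0: ✗ (fails at j=0)
  i=1: ✓ (all of [1,2])
  i=2: ✓ (all of [2,3])
  i=3: ✓ (all of [3,4])
Positions where it holds: {1, 2, 3} → 3.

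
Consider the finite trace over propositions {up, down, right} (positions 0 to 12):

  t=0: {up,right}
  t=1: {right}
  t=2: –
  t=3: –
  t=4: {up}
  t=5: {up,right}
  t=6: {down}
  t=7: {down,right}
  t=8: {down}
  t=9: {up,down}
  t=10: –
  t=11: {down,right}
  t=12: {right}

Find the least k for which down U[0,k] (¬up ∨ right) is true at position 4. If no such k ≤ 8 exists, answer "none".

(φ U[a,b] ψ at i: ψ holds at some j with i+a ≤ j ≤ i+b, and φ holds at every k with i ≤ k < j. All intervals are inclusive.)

Need earliest j ≥ 4 with (¬up ∨ right), and down at every k in [4,j-1].
  j=4: rhs fails.
  j=5: rhs holds but lhs fails at k=4.
  j=6: rhs holds but lhs fails at k=4.
  j=7: rhs holds but lhs fails at k=4.
  j=8: rhs holds but lhs fails at k=4.
  j=9: rhs fails.
  j=10: rhs holds but lhs fails at k=4.
  j=11: rhs holds but lhs fails at k=4.
  j=12: rhs holds but lhs fails at k=4.
No witness within the range → none.

none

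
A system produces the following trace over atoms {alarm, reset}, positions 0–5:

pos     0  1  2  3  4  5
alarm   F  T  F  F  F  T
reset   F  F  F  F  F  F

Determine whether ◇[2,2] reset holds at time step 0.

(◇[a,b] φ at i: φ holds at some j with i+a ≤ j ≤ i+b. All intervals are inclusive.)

No

Check reset at each j in [2,2]:
  j=2: false
No position in the window satisfies it → formula fails.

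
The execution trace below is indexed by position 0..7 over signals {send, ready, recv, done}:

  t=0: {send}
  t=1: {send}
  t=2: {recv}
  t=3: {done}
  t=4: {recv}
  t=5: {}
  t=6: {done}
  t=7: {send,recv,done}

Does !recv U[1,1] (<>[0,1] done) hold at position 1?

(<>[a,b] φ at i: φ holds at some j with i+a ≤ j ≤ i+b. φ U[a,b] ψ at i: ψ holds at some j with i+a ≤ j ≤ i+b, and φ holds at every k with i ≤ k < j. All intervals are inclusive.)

Yes

Need some j in [2,2] with <>[0,1] done, and !recv at every k in [1,j-1].
  j=2: <>[0,1] done holds; !recv holds at every k in [1,1] → satisfied.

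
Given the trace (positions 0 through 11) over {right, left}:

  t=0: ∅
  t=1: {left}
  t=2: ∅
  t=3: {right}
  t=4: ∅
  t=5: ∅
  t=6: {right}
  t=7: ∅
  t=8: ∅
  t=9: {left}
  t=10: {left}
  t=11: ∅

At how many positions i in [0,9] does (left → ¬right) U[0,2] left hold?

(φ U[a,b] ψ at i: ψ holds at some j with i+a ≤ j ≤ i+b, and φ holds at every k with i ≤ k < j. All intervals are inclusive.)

5

Evaluate at each i in [0,9]:
  i=0: ✓ (rhs at j=1; lhs holds on [0,0])
  i=1: ✓ (rhs at j=1)
  i=2: ✗ (no rhs in [2,4])
  i=3: ✗ (no rhs in [3,5])
  i=4: ✗ (no rhs in [4,6])
  i=5: ✗ (no rhs in [5,7])
  i=6: ✗ (no rhs in [6,8])
  i=7: ✓ (rhs at j=9; lhs holds on [7,8])
  i=8: ✓ (rhs at j=9; lhs holds on [8,8])
  i=9: ✓ (rhs at j=9)
Positions where it holds: {0, 1, 7, 8, 9} → 5.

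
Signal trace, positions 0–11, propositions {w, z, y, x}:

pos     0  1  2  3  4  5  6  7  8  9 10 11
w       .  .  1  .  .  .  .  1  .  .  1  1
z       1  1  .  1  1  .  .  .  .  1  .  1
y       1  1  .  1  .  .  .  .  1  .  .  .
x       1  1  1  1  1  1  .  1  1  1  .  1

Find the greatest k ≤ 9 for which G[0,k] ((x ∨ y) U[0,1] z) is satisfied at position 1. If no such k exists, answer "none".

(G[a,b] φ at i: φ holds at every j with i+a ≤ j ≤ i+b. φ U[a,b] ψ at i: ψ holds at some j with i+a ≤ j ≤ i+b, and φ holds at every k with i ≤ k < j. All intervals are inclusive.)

((x ∨ y) U[0,1] z) must hold from j=1 onward; find where it first fails.
  j=1: holds
  j=2: holds
  j=3: holds
  j=4: holds
  j=5: fails
Holds on [1,4], so largest k = 3.

3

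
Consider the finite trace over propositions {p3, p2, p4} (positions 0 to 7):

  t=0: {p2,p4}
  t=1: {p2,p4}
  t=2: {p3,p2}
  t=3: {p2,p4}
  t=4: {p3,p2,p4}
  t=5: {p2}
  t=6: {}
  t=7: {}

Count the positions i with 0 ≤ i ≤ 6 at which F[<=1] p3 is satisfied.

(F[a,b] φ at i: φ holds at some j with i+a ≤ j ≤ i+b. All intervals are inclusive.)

4

Evaluate at each i in [0,6]:
  i=0: ✗ (none in [0,1])
  i=1: ✓ (witness j=2)
  i=2: ✓ (witness j=2)
  i=3: ✓ (witness j=4)
  i=4: ✓ (witness j=4)
  i=5: ✗ (none in [5,6])
  i=6: ✗ (none in [6,7])
Positions where it holds: {1, 2, 3, 4} → 4.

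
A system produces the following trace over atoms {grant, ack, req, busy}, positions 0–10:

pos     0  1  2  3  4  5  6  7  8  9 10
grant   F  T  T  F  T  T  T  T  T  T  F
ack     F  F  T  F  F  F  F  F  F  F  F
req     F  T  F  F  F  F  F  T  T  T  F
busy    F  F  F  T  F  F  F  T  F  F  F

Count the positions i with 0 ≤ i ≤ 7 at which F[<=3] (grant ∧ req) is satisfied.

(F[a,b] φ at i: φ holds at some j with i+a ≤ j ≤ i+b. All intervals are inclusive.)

Evaluate at each i in [0,7]:
  i=0: ✓ (witness j=1)
  i=1: ✓ (witness j=1)
  i=2: ✗ (none in [2,5])
  i=3: ✗ (none in [3,6])
  i=4: ✓ (witness j=7)
  i=5: ✓ (witness j=7)
  i=6: ✓ (witness j=7)
  i=7: ✓ (witness j=7)
Positions where it holds: {0, 1, 4, 5, 6, 7} → 6.

6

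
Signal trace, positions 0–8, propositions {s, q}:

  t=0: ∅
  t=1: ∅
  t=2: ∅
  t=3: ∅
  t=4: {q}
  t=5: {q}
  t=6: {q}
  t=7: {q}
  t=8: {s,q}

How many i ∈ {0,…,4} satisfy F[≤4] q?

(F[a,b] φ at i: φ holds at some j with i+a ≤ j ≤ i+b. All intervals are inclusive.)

5

Evaluate at each i in [0,4]:
  i=0: ✓ (witness j=4)
  i=1: ✓ (witness j=4)
  i=2: ✓ (witness j=4)
  i=3: ✓ (witness j=4)
  i=4: ✓ (witness j=4)
Positions where it holds: {0, 1, 2, 3, 4} → 5.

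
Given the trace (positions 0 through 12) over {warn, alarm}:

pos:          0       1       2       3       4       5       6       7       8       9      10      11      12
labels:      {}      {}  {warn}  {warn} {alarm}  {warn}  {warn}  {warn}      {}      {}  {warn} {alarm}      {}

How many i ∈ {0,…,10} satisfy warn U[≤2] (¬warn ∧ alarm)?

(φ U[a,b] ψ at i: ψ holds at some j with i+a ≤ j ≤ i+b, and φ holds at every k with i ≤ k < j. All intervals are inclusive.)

Evaluate at each i in [0,10]:
  i=0: ✗ (no rhs in [0,2])
  i=1: ✗ (no rhs in [1,3])
  i=2: ✓ (rhs at j=4; lhs holds on [2,3])
  i=3: ✓ (rhs at j=4; lhs holds on [3,3])
  i=4: ✓ (rhs at j=4)
  i=5: ✗ (no rhs in [5,7])
  i=6: ✗ (no rhs in [6,8])
  i=7: ✗ (no rhs in [7,9])
  i=8: ✗ (no rhs in [8,10])
  i=9: ✗ (lhs fails at k=9 before rhs at j=11)
  i=10: ✓ (rhs at j=11; lhs holds on [10,10])
Positions where it holds: {2, 3, 4, 10} → 4.

4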